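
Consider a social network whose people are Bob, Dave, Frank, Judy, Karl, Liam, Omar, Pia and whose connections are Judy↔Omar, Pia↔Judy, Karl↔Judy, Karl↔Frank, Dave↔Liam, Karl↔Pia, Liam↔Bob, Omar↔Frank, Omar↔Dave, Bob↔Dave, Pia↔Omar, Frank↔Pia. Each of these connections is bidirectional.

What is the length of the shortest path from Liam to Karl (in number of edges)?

4

Distance 0: Liam.
Distance 1: Bob, Dave.
Distance 2: Omar.
Distance 3: Frank, Judy, Pia.
Distance 4: Karl — contains Karl.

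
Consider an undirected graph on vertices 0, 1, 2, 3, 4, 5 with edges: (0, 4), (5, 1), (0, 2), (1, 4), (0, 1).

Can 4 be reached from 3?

No

3 has no edges, so nothing is reachable from it.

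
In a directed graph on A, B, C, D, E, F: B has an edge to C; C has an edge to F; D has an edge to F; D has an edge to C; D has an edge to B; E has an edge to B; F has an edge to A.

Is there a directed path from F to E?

No

Explore from F.
Distance 1: reach A.
The search from F is exhausted; no directed path reaches E.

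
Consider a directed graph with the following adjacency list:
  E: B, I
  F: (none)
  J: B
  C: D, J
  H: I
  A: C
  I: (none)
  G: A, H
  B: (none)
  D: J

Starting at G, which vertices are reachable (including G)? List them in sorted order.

Start at G.
Its neighbours: A, H.
Then their neighbours: C, I.
Then next layer: D, J.
Then next layer: B.
Nothing further is reachable.

A, B, C, D, G, H, I, J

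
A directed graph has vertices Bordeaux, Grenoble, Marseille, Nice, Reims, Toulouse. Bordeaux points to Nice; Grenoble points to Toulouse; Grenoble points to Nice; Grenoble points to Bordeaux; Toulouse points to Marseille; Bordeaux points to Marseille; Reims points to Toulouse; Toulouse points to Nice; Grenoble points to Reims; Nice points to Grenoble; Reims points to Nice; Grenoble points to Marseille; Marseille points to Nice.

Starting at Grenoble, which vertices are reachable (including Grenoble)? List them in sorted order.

Bordeaux, Grenoble, Marseille, Nice, Reims, Toulouse

Start at Grenoble.
Its neighbours: Bordeaux, Marseille, Nice, Reims, Toulouse.
Every vertex is now reached.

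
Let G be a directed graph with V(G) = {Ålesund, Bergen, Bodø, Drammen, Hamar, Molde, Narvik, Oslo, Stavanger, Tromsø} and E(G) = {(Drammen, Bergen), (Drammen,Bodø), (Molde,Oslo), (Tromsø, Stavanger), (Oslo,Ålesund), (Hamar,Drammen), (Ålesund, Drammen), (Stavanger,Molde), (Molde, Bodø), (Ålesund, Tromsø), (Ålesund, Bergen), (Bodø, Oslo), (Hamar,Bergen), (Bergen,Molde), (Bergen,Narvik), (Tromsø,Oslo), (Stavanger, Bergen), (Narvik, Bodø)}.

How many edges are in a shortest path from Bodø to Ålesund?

2

Distance 0: Bodø.
Distance 1: Oslo.
Distance 2: Ålesund — contains Ålesund.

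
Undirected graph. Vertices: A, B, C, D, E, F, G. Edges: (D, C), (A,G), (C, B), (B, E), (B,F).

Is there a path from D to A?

No

Explore from D.
Distance 1: reach C.
Distance 2: reach B.
Distance 3: reach E, F.
The search is exhausted without reaching A; it lies in a different component.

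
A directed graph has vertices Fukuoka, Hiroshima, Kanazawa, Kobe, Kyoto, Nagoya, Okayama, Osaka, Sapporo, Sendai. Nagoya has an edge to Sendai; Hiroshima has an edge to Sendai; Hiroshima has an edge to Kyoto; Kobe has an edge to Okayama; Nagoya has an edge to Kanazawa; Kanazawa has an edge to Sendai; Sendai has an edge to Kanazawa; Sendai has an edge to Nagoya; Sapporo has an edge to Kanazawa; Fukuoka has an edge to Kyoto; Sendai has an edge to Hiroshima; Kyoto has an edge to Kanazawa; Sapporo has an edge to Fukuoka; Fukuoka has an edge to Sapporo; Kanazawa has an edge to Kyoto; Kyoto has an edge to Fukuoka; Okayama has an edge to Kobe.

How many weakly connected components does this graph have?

From Fukuoka: component {Fukuoka, Hiroshima, Kanazawa, Kyoto, Nagoya, Sapporo, Sendai}.
From Kobe: component {Kobe, Okayama}.
From Osaka: component {Osaka}.
That's 3 components.

3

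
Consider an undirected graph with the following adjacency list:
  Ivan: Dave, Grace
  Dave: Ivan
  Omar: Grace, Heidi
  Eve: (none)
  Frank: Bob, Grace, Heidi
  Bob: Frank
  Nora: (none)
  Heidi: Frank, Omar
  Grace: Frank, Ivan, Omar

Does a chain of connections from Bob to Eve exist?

No

Explore from Bob.
Distance 1: reach Frank.
Distance 2: reach Grace, Heidi.
Distance 3: reach Ivan, Omar.
Distance 4: reach Dave.
The search is exhausted without reaching Eve; it lies in a different component.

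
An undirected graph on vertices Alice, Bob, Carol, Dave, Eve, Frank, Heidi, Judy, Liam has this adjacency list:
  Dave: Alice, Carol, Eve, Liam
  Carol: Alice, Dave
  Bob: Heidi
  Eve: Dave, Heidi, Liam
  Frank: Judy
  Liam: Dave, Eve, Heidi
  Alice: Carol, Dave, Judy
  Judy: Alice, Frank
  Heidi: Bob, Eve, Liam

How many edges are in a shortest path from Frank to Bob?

Distance 0: Frank.
Distance 1: Judy.
Distance 2: Alice.
Distance 3: Carol, Dave.
Distance 4: Eve, Liam.
Distance 5: Heidi.
Distance 6: Bob — contains Bob.

6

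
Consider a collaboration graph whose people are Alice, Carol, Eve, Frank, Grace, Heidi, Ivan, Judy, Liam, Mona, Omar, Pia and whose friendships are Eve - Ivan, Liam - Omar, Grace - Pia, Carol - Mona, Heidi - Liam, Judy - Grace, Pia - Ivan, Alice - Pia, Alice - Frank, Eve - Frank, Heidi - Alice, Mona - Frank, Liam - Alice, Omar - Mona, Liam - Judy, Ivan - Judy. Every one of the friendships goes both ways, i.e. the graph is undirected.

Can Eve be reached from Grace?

Explore from Grace.
Distance 1: reach Judy, Pia.
Distance 2: reach Alice, Ivan, Liam.
Distance 3: reach Eve, Frank, Heidi, Omar.
Found Eve.

Yes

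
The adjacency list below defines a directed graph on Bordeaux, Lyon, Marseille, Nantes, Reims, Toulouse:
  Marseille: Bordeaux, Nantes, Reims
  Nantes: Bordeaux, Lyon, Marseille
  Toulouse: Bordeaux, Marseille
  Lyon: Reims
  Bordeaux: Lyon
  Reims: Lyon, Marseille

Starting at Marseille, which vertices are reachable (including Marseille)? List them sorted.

Start at Marseille.
Its neighbours: Bordeaux, Nantes, Reims.
Then their neighbours: Lyon.
Nothing further is reachable.

Bordeaux, Lyon, Marseille, Nantes, Reims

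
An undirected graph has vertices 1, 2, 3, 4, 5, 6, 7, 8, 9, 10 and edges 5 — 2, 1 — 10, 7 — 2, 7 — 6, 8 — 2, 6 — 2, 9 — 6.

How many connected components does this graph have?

4

From 1: component {1, 10}.
From 2: component {2, 5, 6, 7, 8, 9}.
From 3: component {3}.
From 4: component {4}.
That's 4 components.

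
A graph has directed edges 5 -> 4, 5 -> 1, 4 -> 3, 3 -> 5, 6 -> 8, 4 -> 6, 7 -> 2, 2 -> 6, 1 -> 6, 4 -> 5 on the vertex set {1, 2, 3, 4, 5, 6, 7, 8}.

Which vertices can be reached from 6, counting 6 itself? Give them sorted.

Start at 6.
Its neighbours: 8.
Nothing further is reachable.

6, 8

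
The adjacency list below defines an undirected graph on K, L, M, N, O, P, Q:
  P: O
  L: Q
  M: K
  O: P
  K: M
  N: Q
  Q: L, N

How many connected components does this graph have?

3

From K: component {K, M}.
From L: component {L, N, Q}.
From O: component {O, P}.
That's 3 components.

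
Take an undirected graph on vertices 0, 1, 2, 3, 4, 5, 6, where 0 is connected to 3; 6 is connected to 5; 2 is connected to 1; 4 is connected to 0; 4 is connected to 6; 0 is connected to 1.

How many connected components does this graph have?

From 0: component {0, 1, 2, 3, 4, 5, 6}.
That's 1 component.

1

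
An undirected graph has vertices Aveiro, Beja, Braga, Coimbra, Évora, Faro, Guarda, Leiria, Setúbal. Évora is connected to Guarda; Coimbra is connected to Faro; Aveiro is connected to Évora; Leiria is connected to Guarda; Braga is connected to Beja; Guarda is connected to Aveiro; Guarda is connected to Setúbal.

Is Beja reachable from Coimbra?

No

Explore from Coimbra.
Distance 1: reach Faro.
The search is exhausted without reaching Beja; it lies in a different component.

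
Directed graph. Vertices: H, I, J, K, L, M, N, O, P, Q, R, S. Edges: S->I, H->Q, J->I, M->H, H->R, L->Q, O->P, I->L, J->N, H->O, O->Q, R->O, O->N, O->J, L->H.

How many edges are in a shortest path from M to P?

Distance 0: M.
Distance 1: H.
Distance 2: O, Q, R.
Distance 3: J, N, P — contains P.

3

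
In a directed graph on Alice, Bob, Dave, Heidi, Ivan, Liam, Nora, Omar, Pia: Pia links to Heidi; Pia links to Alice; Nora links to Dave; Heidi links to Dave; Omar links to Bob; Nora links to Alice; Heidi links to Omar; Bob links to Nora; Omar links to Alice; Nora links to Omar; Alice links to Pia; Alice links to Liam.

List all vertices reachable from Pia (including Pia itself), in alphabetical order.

Start at Pia.
Its neighbours: Alice, Heidi.
Then their neighbours: Dave, Liam, Omar.
Then next layer: Bob.
Then next layer: Nora.
Nothing further is reachable.

Alice, Bob, Dave, Heidi, Liam, Nora, Omar, Pia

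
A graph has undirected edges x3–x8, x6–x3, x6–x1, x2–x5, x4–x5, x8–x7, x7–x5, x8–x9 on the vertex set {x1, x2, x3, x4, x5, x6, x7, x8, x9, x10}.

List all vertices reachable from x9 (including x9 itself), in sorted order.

Start at x9.
Its neighbours: x8.
Then their neighbours: x3, x7.
Then next layer: x5, x6.
Then next layer: x1, x2, x4.
Nothing further is reachable.

x1, x2, x3, x4, x5, x6, x7, x8, x9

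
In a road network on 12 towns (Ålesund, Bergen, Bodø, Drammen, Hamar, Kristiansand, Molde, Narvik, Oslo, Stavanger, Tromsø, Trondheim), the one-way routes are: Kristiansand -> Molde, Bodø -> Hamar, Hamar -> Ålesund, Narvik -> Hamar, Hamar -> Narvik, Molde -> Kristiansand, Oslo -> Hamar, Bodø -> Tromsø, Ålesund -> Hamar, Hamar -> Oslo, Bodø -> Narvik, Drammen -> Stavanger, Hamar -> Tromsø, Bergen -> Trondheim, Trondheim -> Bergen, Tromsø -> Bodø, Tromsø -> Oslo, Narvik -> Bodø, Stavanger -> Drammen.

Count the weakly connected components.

From Ålesund: component {Ålesund, Bodø, Hamar, Narvik, Oslo, Tromsø}.
From Bergen: component {Bergen, Trondheim}.
From Drammen: component {Drammen, Stavanger}.
From Kristiansand: component {Kristiansand, Molde}.
That's 4 components.

4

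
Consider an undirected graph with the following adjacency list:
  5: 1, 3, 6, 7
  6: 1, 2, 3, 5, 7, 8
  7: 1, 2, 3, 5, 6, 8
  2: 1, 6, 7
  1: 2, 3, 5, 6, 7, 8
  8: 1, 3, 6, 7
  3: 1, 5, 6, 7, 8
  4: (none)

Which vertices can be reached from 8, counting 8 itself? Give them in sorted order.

1, 2, 3, 5, 6, 7, 8

Start at 8.
Its neighbours: 1, 3, 6, 7.
Then their neighbours: 2, 5.
Nothing further is reachable.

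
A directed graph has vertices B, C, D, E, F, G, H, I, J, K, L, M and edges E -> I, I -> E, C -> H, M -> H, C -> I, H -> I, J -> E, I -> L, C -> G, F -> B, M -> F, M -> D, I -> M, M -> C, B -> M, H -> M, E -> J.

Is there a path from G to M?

G has no outgoing edges, so nothing is reachable from it.

No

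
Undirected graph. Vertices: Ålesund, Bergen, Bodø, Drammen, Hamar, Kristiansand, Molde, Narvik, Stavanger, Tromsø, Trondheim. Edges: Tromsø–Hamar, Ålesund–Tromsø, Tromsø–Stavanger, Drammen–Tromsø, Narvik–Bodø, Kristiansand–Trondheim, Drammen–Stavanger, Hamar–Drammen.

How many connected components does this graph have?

From Ålesund: component {Ålesund, Drammen, Hamar, Stavanger, Tromsø}.
From Bergen: component {Bergen}.
From Bodø: component {Bodø, Narvik}.
From Kristiansand: component {Kristiansand, Trondheim}.
From Molde: component {Molde}.
That's 5 components.

5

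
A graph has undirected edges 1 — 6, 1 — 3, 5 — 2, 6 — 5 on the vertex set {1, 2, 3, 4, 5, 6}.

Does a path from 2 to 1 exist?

Yes

Explore from 2.
Distance 1: reach 5.
Distance 2: reach 6.
Distance 3: reach 1.
Found 1.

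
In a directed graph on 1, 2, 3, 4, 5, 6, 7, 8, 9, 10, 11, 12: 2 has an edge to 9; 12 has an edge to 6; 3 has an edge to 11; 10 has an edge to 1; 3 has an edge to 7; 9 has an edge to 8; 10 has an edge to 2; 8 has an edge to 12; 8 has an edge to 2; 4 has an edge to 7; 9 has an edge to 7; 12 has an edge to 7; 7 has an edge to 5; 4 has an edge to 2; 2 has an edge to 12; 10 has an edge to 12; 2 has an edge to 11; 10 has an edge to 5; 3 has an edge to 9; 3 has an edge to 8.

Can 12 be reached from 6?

6 has no outgoing edges, so nothing is reachable from it.

No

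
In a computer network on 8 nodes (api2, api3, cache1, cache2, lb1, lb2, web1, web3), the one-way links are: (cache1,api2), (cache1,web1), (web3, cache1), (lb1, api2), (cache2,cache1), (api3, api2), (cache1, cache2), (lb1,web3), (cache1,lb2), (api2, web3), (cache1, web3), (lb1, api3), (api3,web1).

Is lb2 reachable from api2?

Yes

Explore from api2.
Distance 1: reach web3.
Distance 2: reach cache1.
Distance 3: reach cache2, lb2, web1.
Found lb2.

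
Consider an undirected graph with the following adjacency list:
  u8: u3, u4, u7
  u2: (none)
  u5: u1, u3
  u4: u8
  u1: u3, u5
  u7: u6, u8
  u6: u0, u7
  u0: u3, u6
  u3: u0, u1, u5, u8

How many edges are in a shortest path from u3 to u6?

2

Distance 0: u3.
Distance 1: u0, u1, u5, u8.
Distance 2: u4, u6, u7 — contains u6.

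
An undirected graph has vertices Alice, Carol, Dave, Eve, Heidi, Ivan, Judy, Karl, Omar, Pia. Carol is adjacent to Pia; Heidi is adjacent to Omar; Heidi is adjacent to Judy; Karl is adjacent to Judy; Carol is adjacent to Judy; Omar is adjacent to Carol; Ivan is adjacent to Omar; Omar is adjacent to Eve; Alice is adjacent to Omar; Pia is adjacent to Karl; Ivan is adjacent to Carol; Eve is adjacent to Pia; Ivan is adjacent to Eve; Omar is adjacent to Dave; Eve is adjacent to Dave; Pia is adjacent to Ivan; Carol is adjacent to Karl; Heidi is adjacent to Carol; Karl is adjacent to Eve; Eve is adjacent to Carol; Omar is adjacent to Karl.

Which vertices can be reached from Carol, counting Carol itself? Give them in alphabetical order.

Alice, Carol, Dave, Eve, Heidi, Ivan, Judy, Karl, Omar, Pia

Start at Carol.
Its neighbours: Eve, Heidi, Ivan, Judy, Karl, Omar, Pia.
Then their neighbours: Alice, Dave.
Every vertex is now reached.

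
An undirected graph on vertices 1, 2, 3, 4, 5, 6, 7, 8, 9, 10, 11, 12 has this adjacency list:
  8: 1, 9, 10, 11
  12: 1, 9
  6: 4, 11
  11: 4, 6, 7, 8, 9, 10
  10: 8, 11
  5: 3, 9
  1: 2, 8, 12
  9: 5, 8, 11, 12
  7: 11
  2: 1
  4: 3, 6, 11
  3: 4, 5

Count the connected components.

1

From 1: component {1, 2, 3, 4, 5, 6, 7, 8, 9, 10, 11, 12}.
That's 1 component.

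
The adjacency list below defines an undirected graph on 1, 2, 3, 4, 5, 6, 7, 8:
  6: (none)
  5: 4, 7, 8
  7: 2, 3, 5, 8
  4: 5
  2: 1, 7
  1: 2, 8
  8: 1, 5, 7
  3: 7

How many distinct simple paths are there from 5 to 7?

5–7
5–8–1–2–7
5–8–7

3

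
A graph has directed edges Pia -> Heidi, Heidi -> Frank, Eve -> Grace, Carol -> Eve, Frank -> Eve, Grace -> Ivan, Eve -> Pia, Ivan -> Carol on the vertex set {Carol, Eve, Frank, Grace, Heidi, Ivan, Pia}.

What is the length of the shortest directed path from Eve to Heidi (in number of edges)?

2

Distance 0: Eve.
Distance 1: Grace, Pia.
Distance 2: Heidi, Ivan — contains Heidi.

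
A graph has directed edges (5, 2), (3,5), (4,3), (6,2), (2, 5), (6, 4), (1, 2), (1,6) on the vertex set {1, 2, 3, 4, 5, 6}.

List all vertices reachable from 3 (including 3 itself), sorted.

2, 3, 5

Start at 3.
Its neighbours: 5.
Then their neighbours: 2.
Nothing further is reachable.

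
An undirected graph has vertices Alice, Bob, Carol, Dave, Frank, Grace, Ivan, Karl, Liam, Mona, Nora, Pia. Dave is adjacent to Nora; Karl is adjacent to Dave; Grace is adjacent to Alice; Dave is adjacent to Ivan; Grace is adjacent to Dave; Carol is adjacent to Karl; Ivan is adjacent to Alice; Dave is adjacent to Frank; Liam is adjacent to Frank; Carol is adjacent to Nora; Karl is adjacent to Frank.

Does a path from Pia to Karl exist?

No

Pia has no edges, so nothing is reachable from it.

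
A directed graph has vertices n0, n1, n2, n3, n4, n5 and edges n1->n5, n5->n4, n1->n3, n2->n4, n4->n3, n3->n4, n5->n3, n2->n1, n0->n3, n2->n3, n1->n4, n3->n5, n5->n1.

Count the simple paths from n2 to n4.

9

n2→n1→n3→n4
n2→n1→n3→n5→n4
n2→n1→n4
n2→n1→n5→n3→n4
n2→n1→n5→n4
n2→n3→n4
n2→n3→n5→n1→n4
n2→n3→n5→n4
n2→n4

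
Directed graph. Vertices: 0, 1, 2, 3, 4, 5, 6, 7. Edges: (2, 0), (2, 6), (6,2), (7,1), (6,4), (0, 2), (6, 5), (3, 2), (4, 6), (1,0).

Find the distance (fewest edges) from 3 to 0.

2

Distance 0: 3.
Distance 1: 2.
Distance 2: 0, 6 — contains 0.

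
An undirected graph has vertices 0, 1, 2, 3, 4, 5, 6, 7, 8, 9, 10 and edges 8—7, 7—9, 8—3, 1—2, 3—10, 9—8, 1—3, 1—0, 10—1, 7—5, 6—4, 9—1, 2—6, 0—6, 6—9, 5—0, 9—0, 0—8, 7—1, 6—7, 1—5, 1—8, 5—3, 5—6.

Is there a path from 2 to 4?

Yes

Explore from 2.
Distance 1: reach 1, 6.
Distance 2: reach 0, 3, 4, 5, 7, 8, 9, 10.
Found 4.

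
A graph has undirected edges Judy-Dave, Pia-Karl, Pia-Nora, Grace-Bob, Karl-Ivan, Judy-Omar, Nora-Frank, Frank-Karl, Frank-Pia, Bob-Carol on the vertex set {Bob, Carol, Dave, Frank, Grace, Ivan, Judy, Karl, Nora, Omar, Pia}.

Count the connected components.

From Bob: component {Bob, Carol, Grace}.
From Dave: component {Dave, Judy, Omar}.
From Frank: component {Frank, Ivan, Karl, Nora, Pia}.
That's 3 components.

3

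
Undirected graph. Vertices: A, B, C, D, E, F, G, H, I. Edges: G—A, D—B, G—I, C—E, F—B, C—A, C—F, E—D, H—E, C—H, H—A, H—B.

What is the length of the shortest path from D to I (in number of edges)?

Distance 0: D.
Distance 1: B, E.
Distance 2: C, F, H.
Distance 3: A.
Distance 4: G.
Distance 5: I — contains I.

5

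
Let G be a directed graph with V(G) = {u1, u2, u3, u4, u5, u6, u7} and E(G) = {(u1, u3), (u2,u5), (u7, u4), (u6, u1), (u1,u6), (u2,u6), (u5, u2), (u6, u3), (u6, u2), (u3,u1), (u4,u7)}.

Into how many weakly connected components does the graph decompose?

2

From u1: component {u1, u2, u3, u5, u6}.
From u4: component {u4, u7}.
That's 2 components.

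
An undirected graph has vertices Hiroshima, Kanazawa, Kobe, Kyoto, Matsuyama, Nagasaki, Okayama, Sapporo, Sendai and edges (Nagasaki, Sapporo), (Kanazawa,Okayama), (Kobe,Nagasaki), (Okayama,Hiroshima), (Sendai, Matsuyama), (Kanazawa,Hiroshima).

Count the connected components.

From Hiroshima: component {Hiroshima, Kanazawa, Okayama}.
From Kobe: component {Kobe, Nagasaki, Sapporo}.
From Kyoto: component {Kyoto}.
From Matsuyama: component {Matsuyama, Sendai}.
That's 4 components.

4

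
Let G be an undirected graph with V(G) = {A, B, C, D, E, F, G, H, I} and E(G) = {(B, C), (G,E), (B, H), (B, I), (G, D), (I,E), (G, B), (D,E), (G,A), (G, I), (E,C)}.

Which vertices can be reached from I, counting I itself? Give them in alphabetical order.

Start at I.
Its neighbours: B, E, G.
Then their neighbours: A, C, D, H.
Nothing further is reachable.

A, B, C, D, E, G, H, I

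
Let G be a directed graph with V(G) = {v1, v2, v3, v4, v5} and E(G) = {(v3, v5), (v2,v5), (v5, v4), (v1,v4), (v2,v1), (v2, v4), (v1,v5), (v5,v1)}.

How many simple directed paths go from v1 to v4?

v1→v4
v1→v5→v4

2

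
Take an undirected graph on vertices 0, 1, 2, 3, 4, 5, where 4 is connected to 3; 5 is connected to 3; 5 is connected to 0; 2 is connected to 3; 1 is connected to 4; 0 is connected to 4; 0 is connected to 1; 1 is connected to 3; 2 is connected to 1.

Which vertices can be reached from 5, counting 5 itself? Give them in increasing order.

0, 1, 2, 3, 4, 5

Start at 5.
Its neighbours: 0, 3.
Then their neighbours: 1, 2, 4.
Every vertex is now reached.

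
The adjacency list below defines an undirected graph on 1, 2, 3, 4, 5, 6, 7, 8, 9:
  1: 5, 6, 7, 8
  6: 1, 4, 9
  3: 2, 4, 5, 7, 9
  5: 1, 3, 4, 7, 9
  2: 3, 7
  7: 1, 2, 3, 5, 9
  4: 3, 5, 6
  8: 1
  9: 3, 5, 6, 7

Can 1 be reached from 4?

Explore from 4.
Distance 1: reach 3, 5, 6.
Distance 2: reach 1, 2, 7, 9.
Found 1.

Yes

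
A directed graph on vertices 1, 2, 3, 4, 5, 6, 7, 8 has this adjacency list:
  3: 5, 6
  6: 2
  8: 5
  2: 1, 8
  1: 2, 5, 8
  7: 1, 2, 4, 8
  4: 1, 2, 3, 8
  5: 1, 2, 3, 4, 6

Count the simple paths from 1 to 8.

1→2→8
1→5→2→8
1→5→3→6→2→8
1→5→4→2→8
1→5→4→3→6→2→8
1→5→4→8
1→5→6→2→8
1→8

8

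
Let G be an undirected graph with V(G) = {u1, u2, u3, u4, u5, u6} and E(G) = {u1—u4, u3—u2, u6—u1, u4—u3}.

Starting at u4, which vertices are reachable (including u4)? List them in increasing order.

Start at u4.
Its neighbours: u1, u3.
Then their neighbours: u2, u6.
Nothing further is reachable.

u1, u2, u3, u4, u6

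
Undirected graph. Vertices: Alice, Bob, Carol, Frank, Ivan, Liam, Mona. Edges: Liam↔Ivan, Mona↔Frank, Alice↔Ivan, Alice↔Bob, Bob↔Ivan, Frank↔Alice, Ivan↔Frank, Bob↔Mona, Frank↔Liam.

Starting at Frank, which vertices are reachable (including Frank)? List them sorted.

Start at Frank.
Its neighbours: Alice, Ivan, Liam, Mona.
Then their neighbours: Bob.
Nothing further is reachable.

Alice, Bob, Frank, Ivan, Liam, Mona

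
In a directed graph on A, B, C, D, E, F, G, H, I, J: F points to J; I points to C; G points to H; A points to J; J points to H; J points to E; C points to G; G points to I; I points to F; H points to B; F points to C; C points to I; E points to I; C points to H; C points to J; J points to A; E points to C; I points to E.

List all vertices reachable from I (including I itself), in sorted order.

A, B, C, E, F, G, H, I, J

Start at I.
Its neighbours: C, E, F.
Then their neighbours: G, H, J.
Then next layer: A, B.
Nothing further is reachable.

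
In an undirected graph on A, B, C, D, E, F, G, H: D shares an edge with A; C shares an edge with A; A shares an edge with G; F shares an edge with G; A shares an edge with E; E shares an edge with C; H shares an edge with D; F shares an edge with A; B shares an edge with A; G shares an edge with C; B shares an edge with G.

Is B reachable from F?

Explore from F.
Distance 1: reach A, G.
Distance 2: reach B, C, D, E.
Found B.

Yes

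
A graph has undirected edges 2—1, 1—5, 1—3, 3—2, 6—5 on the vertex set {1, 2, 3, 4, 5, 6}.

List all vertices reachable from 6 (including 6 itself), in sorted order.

1, 2, 3, 5, 6

Start at 6.
Its neighbours: 5.
Then their neighbours: 1.
Then next layer: 2, 3.
Nothing further is reachable.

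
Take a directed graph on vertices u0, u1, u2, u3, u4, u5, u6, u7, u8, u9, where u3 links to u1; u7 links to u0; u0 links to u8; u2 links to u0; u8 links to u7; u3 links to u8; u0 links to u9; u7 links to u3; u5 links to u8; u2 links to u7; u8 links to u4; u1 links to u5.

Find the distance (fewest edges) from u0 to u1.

4

Distance 0: u0.
Distance 1: u8, u9.
Distance 2: u4, u7.
Distance 3: u3.
Distance 4: u1 — contains u1.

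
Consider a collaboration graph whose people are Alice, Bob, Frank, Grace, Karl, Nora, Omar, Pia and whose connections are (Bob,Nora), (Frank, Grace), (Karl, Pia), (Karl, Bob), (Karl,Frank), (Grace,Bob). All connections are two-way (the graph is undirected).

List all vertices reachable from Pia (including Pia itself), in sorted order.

Bob, Frank, Grace, Karl, Nora, Pia

Start at Pia.
Its neighbours: Karl.
Then their neighbours: Bob, Frank.
Then next layer: Grace, Nora.
Nothing further is reachable.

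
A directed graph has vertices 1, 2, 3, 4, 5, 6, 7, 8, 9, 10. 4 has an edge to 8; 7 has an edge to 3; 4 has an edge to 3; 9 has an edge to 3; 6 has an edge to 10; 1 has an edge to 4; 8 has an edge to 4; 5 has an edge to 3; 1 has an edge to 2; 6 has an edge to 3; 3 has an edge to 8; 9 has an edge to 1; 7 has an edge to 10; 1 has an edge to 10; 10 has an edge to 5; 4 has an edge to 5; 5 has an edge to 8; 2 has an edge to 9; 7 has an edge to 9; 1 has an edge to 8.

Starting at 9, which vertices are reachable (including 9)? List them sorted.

1, 2, 3, 4, 5, 8, 9, 10

Start at 9.
Its neighbours: 1, 3.
Then their neighbours: 2, 4, 8, 10.
Then next layer: 5.
Nothing further is reachable.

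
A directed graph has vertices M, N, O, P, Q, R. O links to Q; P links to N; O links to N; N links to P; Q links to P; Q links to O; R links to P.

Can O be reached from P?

No

Explore from P.
Distance 1: reach N.
The search from P is exhausted; no directed path reaches O.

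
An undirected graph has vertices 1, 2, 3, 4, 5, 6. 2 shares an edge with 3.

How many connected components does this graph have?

From 1: component {1}.
From 2: component {2, 3}.
From 4: component {4}.
From 5: component {5}.
From 6: component {6}.
That's 5 components.

5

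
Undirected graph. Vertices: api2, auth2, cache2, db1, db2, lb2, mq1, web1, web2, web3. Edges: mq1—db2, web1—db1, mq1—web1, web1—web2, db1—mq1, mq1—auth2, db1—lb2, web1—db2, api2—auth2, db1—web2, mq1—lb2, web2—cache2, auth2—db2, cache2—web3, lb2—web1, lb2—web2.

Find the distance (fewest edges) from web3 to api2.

6

Distance 0: web3.
Distance 1: cache2.
Distance 2: web2.
Distance 3: db1, lb2, web1.
Distance 4: db2, mq1.
Distance 5: auth2.
Distance 6: api2 — contains api2.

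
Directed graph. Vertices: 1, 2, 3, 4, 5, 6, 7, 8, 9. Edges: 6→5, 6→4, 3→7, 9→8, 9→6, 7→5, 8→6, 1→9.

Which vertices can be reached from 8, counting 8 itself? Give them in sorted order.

Start at 8.
Its neighbours: 6.
Then their neighbours: 4, 5.
Nothing further is reachable.

4, 5, 6, 8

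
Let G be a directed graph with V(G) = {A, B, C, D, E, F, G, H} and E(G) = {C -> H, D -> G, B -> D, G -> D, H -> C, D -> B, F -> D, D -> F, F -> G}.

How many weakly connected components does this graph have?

From A: component {A}.
From B: component {B, D, F, G}.
From C: component {C, H}.
From E: component {E}.
That's 4 components.

4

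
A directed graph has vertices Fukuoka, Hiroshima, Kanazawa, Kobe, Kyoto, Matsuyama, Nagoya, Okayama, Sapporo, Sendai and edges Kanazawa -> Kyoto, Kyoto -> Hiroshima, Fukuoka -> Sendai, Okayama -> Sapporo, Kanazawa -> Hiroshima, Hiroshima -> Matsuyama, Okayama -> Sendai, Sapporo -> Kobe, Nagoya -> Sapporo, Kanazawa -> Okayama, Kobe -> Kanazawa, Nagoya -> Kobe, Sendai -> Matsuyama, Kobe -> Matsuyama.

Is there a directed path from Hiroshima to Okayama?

Explore from Hiroshima.
Distance 1: reach Matsuyama.
The search from Hiroshima is exhausted; no directed path reaches Okayama.

No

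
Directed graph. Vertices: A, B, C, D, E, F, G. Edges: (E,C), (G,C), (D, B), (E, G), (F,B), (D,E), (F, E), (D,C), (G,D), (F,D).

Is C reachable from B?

B has no outgoing edges, so nothing is reachable from it.

No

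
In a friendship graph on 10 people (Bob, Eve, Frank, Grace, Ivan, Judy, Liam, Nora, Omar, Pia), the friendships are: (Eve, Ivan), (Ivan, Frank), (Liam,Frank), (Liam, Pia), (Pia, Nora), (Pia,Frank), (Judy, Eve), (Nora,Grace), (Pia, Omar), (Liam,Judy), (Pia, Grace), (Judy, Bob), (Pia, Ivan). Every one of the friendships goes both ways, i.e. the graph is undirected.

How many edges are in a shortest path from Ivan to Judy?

2

Distance 0: Ivan.
Distance 1: Eve, Frank, Pia.
Distance 2: Grace, Judy, Liam, Nora, Omar — contains Judy.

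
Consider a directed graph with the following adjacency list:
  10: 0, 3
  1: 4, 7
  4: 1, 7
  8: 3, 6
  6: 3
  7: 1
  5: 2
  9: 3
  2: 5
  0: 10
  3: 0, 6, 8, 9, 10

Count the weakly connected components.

From 0: component {0, 3, 6, 8, 9, 10}.
From 1: component {1, 4, 7}.
From 2: component {2, 5}.
That's 3 components.

3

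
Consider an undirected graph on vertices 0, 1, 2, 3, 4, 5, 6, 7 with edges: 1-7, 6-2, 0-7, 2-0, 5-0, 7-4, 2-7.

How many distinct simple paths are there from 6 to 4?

6–2–0–7–4
6–2–7–4

2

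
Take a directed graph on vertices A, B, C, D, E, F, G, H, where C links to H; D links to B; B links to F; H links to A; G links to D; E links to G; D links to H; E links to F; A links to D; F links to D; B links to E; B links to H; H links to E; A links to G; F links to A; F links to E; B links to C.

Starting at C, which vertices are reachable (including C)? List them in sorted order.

A, B, C, D, E, F, G, H

Start at C.
Its neighbours: H.
Then their neighbours: A, E.
Then next layer: D, F, G.
Then next layer: B.
Every vertex is now reached.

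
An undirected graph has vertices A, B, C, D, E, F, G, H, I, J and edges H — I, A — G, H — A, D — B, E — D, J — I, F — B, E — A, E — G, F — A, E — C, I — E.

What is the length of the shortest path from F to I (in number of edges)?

3

Distance 0: F.
Distance 1: A, B.
Distance 2: D, E, G, H.
Distance 3: C, I — contains I.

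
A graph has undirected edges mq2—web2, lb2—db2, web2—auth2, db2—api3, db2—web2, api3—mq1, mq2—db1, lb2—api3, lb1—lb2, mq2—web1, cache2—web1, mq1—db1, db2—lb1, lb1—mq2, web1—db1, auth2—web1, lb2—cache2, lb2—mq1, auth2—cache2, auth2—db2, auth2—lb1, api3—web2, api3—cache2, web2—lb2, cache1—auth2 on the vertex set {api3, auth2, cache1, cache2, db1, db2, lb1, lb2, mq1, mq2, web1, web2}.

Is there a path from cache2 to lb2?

Yes

Explore from cache2.
Distance 1: reach api3, auth2, lb2, web1.
Found lb2.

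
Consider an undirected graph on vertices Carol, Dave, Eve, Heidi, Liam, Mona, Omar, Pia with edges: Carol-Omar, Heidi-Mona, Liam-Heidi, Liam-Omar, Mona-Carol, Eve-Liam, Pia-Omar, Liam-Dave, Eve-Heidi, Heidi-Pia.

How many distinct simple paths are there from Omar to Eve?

6

Omar–Carol–Mona–Heidi–Eve
Omar–Carol–Mona–Heidi–Liam–Eve
Omar–Liam–Eve
Omar–Liam–Heidi–Eve
Omar–Pia–Heidi–Eve
Omar–Pia–Heidi–Liam–Eve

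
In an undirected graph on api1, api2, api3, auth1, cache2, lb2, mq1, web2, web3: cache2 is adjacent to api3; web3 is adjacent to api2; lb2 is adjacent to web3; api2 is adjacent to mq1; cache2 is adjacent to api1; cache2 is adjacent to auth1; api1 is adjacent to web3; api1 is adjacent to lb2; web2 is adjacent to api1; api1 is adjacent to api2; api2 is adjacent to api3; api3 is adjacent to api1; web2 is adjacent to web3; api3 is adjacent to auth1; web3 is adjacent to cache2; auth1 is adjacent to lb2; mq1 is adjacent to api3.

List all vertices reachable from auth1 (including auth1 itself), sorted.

Start at auth1.
Its neighbours: api3, cache2, lb2.
Then their neighbours: api1, api2, mq1, web3.
Then next layer: web2.
Every vertex is now reached.

api1, api2, api3, auth1, cache2, lb2, mq1, web2, web3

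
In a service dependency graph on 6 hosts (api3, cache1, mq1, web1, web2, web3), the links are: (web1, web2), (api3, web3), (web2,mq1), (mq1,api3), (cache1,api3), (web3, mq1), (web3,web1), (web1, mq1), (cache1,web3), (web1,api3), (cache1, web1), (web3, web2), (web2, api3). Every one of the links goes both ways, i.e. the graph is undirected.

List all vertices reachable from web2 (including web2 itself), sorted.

api3, cache1, mq1, web1, web2, web3

Start at web2.
Its neighbours: api3, mq1, web1, web3.
Then their neighbours: cache1.
Every vertex is now reached.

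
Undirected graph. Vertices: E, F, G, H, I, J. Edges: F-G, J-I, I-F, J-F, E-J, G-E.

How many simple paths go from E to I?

E–G–F–I
E–G–F–J–I
E–J–F–I
E–J–I

4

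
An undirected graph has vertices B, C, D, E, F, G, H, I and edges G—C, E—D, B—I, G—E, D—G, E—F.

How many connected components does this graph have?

3

From B: component {B, I}.
From C: component {C, D, E, F, G}.
From H: component {H}.
That's 3 components.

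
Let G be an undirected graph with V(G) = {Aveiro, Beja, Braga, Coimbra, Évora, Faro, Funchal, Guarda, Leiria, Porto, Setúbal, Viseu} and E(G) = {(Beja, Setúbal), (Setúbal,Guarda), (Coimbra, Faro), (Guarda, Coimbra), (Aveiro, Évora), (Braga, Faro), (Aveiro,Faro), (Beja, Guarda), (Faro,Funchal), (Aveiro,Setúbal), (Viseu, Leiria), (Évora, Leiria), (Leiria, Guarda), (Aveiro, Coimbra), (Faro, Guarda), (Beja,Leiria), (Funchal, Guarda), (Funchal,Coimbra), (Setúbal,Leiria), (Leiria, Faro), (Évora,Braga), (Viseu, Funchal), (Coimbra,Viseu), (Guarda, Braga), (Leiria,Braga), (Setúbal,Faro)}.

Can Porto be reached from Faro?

No

Explore from Faro.
Distance 1: reach Aveiro, Braga, Coimbra, Funchal, Guarda, Leiria, Setúbal.
Distance 2: reach Beja, Évora, Viseu.
The search is exhausted without reaching Porto; it lies in a different component.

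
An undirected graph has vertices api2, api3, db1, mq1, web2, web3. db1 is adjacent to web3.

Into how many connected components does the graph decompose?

5

From api2: component {api2}.
From api3: component {api3}.
From db1: component {db1, web3}.
From mq1: component {mq1}.
From web2: component {web2}.
That's 5 components.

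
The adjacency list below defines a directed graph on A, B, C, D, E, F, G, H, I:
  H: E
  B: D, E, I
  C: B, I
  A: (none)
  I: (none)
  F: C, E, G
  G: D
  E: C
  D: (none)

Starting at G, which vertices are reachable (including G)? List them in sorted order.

Start at G.
Its neighbours: D.
Nothing further is reachable.

D, G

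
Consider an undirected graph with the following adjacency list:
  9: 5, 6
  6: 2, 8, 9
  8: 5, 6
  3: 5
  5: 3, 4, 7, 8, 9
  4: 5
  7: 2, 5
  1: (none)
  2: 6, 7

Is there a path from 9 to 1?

No

Explore from 9.
Distance 1: reach 5, 6.
Distance 2: reach 2, 3, 4, 7, 8.
The search is exhausted without reaching 1; it lies in a different component.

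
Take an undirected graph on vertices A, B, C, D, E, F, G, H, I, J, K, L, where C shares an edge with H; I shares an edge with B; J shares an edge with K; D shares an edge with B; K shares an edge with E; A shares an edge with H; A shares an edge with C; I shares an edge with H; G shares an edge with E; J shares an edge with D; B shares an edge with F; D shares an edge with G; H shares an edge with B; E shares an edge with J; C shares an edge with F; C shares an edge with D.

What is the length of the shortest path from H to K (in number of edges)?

Distance 0: H.
Distance 1: A, B, C, I.
Distance 2: D, F.
Distance 3: G, J.
Distance 4: E, K — contains K.

4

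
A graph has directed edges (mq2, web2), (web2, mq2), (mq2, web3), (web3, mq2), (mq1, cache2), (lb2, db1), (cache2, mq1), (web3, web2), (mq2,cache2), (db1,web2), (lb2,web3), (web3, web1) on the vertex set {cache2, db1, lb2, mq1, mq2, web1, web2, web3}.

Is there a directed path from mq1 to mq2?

No

Explore from mq1.
Distance 1: reach cache2.
The search from mq1 is exhausted; no directed path reaches mq2.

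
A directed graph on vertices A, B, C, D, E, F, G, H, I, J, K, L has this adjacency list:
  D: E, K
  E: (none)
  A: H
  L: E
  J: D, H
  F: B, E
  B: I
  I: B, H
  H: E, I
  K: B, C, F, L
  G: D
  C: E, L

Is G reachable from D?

No

Explore from D.
Distance 1: reach E, K.
Distance 2: reach B, C, F, L.
Distance 3: reach I.
Distance 4: reach H.
The search from D is exhausted; no directed path reaches G.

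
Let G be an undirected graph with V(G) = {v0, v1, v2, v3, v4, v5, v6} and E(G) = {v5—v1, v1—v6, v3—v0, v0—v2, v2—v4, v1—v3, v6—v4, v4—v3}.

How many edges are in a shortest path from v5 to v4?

Distance 0: v5.
Distance 1: v1.
Distance 2: v3, v6.
Distance 3: v0, v4 — contains v4.

3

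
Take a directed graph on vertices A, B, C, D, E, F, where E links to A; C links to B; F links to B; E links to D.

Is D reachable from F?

No

Explore from F.
Distance 1: reach B.
The search from F is exhausted; no directed path reaches D.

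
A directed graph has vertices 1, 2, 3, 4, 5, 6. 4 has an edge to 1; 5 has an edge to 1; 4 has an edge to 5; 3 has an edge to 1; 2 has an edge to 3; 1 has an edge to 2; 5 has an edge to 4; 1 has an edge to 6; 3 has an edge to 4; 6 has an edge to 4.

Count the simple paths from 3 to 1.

3→1
3→4→1
3→4→5→1

3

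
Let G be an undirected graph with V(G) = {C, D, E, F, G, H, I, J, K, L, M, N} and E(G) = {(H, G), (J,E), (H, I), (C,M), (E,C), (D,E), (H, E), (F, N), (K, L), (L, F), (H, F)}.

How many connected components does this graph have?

From C: component {C, D, E, F, G, H, I, J, K, L, M, N}.
That's 1 component.

1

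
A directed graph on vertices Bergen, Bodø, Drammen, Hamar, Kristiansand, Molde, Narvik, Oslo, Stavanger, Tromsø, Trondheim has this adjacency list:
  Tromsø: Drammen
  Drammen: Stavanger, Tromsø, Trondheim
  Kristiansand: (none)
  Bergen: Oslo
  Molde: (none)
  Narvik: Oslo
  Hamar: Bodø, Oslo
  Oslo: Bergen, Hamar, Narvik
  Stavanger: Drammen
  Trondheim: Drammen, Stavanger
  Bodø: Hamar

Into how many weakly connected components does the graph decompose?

4

From Bergen: component {Bergen, Bodø, Hamar, Narvik, Oslo}.
From Drammen: component {Drammen, Stavanger, Tromsø, Trondheim}.
From Kristiansand: component {Kristiansand}.
From Molde: component {Molde}.
That's 4 components.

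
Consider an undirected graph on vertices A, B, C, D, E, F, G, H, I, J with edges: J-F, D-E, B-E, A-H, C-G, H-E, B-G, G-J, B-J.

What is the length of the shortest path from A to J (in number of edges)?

Distance 0: A.
Distance 1: H.
Distance 2: E.
Distance 3: B, D.
Distance 4: G, J — contains J.

4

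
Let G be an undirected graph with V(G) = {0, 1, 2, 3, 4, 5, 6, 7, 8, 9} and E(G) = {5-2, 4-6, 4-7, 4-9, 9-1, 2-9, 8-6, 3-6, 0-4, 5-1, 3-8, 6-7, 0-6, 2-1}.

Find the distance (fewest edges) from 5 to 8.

5

Distance 0: 5.
Distance 1: 1, 2.
Distance 2: 9.
Distance 3: 4.
Distance 4: 0, 6, 7.
Distance 5: 3, 8 — contains 8.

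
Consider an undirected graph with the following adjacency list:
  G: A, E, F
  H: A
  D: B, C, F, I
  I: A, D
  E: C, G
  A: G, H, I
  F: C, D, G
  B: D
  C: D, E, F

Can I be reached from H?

Yes

Explore from H.
Distance 1: reach A.
Distance 2: reach G, I.
Found I.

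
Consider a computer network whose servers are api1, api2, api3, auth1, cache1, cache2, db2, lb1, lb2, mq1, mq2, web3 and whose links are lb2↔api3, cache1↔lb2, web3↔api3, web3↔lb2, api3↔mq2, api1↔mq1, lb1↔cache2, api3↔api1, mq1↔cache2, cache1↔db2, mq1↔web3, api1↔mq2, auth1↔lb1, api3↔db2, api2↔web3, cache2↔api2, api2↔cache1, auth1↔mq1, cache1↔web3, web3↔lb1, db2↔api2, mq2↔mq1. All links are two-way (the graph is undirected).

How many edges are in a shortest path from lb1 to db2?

3

Distance 0: lb1.
Distance 1: auth1, cache2, web3.
Distance 2: api2, api3, cache1, lb2, mq1.
Distance 3: api1, db2, mq2 — contains db2.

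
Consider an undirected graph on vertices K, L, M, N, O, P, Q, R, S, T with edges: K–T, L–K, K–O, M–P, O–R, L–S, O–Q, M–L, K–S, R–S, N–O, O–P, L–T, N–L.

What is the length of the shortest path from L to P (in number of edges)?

2

Distance 0: L.
Distance 1: K, M, N, S, T.
Distance 2: O, P, R — contains P.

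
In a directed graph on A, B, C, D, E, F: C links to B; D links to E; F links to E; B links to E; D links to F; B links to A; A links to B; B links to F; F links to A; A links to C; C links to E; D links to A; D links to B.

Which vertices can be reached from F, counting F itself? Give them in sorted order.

A, B, C, E, F

Start at F.
Its neighbours: A, E.
Then their neighbours: B, C.
Nothing further is reachable.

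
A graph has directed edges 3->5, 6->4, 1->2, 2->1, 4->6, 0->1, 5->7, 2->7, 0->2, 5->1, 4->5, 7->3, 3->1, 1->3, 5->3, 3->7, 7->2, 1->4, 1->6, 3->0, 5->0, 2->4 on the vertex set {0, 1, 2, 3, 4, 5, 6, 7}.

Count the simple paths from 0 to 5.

13

0→1→2→4→5
0→1→2→7→3→5
0→1→3→5
0→1→3→7→2→4→5
0→1→4→5
0→1→6→4→5
0→2→1→3→5
0→2→1→4→5
0→2→1→6→4→5
0→2→4→5
0→2→7→3→1→4→5
0→2→7→3→1→6→4→5
0→2→7→3→5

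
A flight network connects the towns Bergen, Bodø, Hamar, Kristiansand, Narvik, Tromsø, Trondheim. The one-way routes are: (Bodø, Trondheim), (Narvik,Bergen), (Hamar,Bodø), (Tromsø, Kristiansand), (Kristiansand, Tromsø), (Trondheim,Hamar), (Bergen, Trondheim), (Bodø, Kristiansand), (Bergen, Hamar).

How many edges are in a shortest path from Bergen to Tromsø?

4

Distance 0: Bergen.
Distance 1: Hamar, Trondheim.
Distance 2: Bodø.
Distance 3: Kristiansand.
Distance 4: Tromsø — contains Tromsø.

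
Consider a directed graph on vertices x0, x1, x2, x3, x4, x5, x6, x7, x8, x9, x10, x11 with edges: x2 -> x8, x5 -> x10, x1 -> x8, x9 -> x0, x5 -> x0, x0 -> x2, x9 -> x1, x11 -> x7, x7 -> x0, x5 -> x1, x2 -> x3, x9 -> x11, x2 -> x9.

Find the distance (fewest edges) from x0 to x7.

4

Distance 0: x0.
Distance 1: x2.
Distance 2: x3, x8, x9.
Distance 3: x1, x11.
Distance 4: x7 — contains x7.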